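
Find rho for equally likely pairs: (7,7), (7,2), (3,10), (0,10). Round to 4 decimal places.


Cov(X,Y) = -7.5625, Var(X) = 8.6875, Var(Y) = 10.6875
rho = Cov/(sqrt(VarX)*sqrt(VarY)) = -0.7848

-0.7848


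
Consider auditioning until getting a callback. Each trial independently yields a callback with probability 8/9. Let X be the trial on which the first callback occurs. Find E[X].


For geometric (trials until first success), E[X] = 1/p = 1/(8/9) = 9/8

9/8


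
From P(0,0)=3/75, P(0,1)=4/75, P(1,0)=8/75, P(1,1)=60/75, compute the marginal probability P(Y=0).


P(Y=0) = P(0,0)+P(1,0) = 3/75 + 8/75 = 11/75

11/75


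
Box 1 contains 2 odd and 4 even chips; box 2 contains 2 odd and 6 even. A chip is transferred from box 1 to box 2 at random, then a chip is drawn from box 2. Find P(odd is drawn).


P(transfer odd) = 2/6 = 1/3; P(transfer even) = 2/3
If odd transferred: Urn II has 3 odd of 9, so P(odd|odd moved) = 1/3
If even transferred: Urn II has 2 odd of 9, so P(odd|even moved) = 2/9
By total probability: P(odd) = 1/3*1/3 + 2/3*2/9 = 7/27

7/27


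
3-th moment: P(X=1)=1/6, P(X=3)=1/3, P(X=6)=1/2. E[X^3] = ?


E[X^3] = sum(x^3 * P(x))
= 1*1/6 + 27*1/3 + 216*1/2
= 703/6

703/6


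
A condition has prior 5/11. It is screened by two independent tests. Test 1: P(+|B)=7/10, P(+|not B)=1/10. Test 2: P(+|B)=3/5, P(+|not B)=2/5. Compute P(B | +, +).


After test 1: P(+) = 7/10*5/11 + 1/10*6/11 = 41/110
P(B|+) = (7/22)/(41/110) = 35/41
After test 2 (use post1 as new prior): P(+) = 3/5*35/41 + 2/5*6/41 = 117/205
P(B|+,+) = (21/41)/(117/205) = 35/39

35/39


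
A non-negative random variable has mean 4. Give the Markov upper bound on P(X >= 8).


Markov: P(X >= a) <= E[X]/a
P(X >= 8) <= 4/8 = 1/2

1/2


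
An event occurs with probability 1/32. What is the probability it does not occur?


P(A') = 1 - P(A) = 1 - 1/32 = 31/32

31/32


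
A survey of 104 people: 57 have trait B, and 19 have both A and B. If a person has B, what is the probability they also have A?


P(A|B) = P(A∩B)/P(B) = (19/104)/(57/104) = 19/57 = 1/3

1/3


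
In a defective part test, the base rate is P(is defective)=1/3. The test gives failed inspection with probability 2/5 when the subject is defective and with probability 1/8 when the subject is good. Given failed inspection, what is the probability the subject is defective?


P(A) = P(A|B)P(B) + P(A|B')P(B') = 2/5*1/3 + 1/8*2/3 = 13/60
P(B|A) = P(A|B)P(B)/P(A) = (2/15)/(13/60) = 8/13

8/13


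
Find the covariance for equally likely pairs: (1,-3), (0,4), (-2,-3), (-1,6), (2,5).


E[X]=0, E[Y]=9/5, E[XY]=7/5
Cov(X,Y) = E[XY] - E[X]E[Y] = 7/5 - 0*9/5 = 7/5

7/5


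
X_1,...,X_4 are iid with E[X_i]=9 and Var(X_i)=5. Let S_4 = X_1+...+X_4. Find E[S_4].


E[S_n] = n*E[X_1] = 4*9 = 36

36


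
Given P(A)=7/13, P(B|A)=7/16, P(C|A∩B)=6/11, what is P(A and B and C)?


P(A∩B∩C) = P(A) * P(B|A) * P(C|A∩B)
= 7/13 * 7/16 * 6/11
= 49/208 * 6/11 = 147/1144

147/1144


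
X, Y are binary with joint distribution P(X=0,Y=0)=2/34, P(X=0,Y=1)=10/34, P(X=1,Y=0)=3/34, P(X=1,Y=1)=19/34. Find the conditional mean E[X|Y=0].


P(Y=0) = 5/34
E[X|Y=0] = (0*2 + 1*3)/5 = 3/5

3/5


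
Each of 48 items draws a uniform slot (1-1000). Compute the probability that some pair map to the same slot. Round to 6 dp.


P(all different) = prod((1000-i)/1000 for i=0..47) = 0.317812
P(at least one match) = 1 - 0.317812 = 0.682188

0.682188


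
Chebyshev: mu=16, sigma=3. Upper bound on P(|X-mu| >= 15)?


k = 15/3 = 5
Chebyshev: P(|X-mu| >= k*sigma) <= 1/k^2 = 1/5^2 = 1/25

1/25


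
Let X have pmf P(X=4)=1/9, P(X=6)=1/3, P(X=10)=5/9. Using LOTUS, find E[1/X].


E[1/X] = sum(g(x)*P(x))
= 1/4*1/9 + 1/6*1/3 + 1/10*5/9
= 5/36

5/36


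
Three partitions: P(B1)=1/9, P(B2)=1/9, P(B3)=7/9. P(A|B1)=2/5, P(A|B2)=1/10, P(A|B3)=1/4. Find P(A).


P(A) = P(A|B1)P(B1) + P(A|B2)P(B2) + P(A|B3)P(B3)
= 2/5*1/9 + 1/10*1/9 + 1/4*7/9
= 2/45 + 1/90 + 7/36 = 1/4

1/4


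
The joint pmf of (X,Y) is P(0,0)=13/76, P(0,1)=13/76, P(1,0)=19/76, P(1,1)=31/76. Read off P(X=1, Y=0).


Read from table: P(X=1, Y=0) = 19/76 = 1/4

1/4


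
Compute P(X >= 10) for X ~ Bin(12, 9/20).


P(X>=10) = P(X=10) + P(X=11) + P(X=12)
= 13922730113193/2048000000000000 + 1035574967097/1024000000000000 + 282429536481/4096000000000000
= 6454037926251/819200000000000

6454037926251/819200000000000


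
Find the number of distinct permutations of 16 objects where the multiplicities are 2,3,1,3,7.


16! = 20922789888000
Denominator: 2!=2 * 3!=6 * 1!=1 * 3!=6 * 7!=5040
Coefficient = 20922789888000 / 362880 = 57657600

57657600


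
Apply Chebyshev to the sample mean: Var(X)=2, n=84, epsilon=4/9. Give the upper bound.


Var(Xbar) = Var(X)/n = 2/84
Chebyshev: P(|Xbar-mu| >= 4/9) <= Var(Xbar)/(4/9)^2 = (1/42)/(16/81) = 27/224

27/224


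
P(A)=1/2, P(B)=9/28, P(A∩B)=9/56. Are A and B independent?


P(A)*P(B) = 1/2*9/28 = 9/56
P(A∩B) = 9/56, which equals P(A)P(B), so independent

Yes, A and B are independent


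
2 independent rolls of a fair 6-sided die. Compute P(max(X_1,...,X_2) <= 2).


P(max <= 2) = P(all X_i <= 2) = (P(X_1 <= 2))^2
= (2/6)^2 = (1/3)^2 = 1/9

1/9


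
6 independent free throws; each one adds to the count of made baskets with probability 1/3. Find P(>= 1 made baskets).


P(at least one) = 1 - P(none)
P(none) = (1 - 1/3)^6 = (2/3)^6 = 64/729
P(at least one) = 1 - 64/729 = 665/729

665/729


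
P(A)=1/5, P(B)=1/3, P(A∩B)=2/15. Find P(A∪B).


P(A∪B) = P(A) + P(B) - P(A∩B)
= 1/5 + 1/3 - 2/15 = 2/5

2/5


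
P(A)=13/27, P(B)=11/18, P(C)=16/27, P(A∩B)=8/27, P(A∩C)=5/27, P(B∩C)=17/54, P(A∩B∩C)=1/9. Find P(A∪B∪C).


P(A∪B∪C) = P(A)+P(B)+P(C) - P(AB)-P(AC)-P(BC) + P(ABC)
= 13/27+11/18+16/27 - 8/27-5/27-17/54 + 1/9
= 1

1


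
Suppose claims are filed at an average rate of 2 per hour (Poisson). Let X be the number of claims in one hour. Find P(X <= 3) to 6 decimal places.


P(X<=3) = e^(-2)*2^0/0! + e^(-2)*2^1/1! + e^(-2)*2^2/2! + e^(-2)*2^3/3!
≈ 0.1353352832 + 0.2706705665 + 0.2706705665 + 0.1804470443
= 0.8571234605
≈ 0.857123

0.857123


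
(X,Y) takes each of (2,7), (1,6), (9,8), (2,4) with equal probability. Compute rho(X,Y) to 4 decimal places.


Cov(X,Y) = 3.1250, Var(X) = 10.2500, Var(Y) = 2.1875
rho = Cov/(sqrt(VarX)*sqrt(VarY)) = 0.6600

0.6600


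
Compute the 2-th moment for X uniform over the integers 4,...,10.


E[X^2] = (1/7) * sum(x^2 for x=4..10)
= 371/7 = 53

53


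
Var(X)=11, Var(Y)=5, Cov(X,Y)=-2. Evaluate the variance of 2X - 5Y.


Var(2X - 5Y) = 2^2*Var(X) + (-5)^2*Var(Y) + 2*2*(-5)*Cov(X,Y)
= 4*11 + 25*5 - 20*(-2)
= 44 + 125 + 40 = 209

209


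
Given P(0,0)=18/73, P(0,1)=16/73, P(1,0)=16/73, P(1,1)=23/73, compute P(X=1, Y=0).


Read from table: P(X=1, Y=0) = 16/73

16/73


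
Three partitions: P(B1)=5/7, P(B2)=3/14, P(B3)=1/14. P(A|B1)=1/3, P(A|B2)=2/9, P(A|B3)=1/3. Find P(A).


P(A) = P(A|B1)P(B1) + P(A|B2)P(B2) + P(A|B3)P(B3)
= 1/3*5/7 + 2/9*3/14 + 1/3*1/14
= 5/21 + 1/21 + 1/42 = 13/42

13/42


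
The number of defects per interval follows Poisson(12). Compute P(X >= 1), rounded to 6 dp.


P(X>=1) = 1 - P(X<=0) = 1 - (e^(-12)*12^0/0!)
≈ 1 - 0.0000061442 = 0.9999938558
≈ 0.999994

0.999994


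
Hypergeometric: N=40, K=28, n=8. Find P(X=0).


P(X=0) = C(28,0)*C(12,8) / C(40,8)
= 1*495 / 76904685
= 495/76904685 = 1/155363

1/155363


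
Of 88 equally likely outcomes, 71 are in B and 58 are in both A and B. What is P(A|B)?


P(A|B) = P(A∩B)/P(B) = (58/88)/(71/88) = 58/71

58/71


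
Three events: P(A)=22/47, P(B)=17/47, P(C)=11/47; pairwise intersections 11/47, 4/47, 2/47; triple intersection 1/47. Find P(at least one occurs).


P(A∪B∪C) = P(A)+P(B)+P(C) - P(AB)-P(AC)-P(BC) + P(ABC)
= 22/47+17/47+11/47 - 11/47-4/47-2/47 + 1/47
= 34/47

34/47


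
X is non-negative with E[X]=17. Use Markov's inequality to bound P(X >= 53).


Markov: P(X >= a) <= E[X]/a
P(X >= 53) <= 17/53

17/53


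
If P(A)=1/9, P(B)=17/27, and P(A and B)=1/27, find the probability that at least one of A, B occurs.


P(A∪B) = P(A) + P(B) - P(A∩B)
= 1/9 + 17/27 - 1/27 = 19/27

19/27


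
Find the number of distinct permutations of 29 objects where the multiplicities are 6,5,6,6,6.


29! = 8841761993739701954543616000000
Denominator: 6!=720 * 5!=120 * 6!=720 * 6!=720 * 6!=720
Coefficient = 8841761993739701954543616000000 / 32248627200000 = 274174833517865280

274174833517865280


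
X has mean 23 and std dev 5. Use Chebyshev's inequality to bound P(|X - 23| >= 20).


k = 20/5 = 4
Chebyshev: P(|X-mu| >= k*sigma) <= 1/k^2 = 1/4^2 = 1/16

1/16


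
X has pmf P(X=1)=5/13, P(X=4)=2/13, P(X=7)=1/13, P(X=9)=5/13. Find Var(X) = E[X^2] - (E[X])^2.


E[X] = 5, E[X^2] = 491/13
Var(X) = E[X^2] - (E[X])^2 = 491/13 - (5)^2 = 166/13

166/13


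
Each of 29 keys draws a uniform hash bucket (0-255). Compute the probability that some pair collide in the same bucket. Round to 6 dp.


P(all different) = prod((256-i)/256 for i=0..28) = 0.192376
P(at least one match) = 1 - 0.192376 = 0.807624

0.807624


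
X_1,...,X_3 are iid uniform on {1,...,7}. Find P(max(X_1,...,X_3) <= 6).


P(max <= 6) = P(all X_i <= 6) = (P(X_1 <= 6))^3
= (6/7)^3 = 216/343

216/343


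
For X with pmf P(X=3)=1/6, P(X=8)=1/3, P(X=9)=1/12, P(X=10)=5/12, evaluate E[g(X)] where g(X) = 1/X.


E[1/X] = sum(g(x)*P(x))
= 1/3*1/6 + 1/8*1/3 + 1/9*1/12 + 1/10*5/12
= 4/27

4/27


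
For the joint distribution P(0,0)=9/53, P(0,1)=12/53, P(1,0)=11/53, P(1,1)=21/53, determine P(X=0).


P(X=0) = P(0,0)+P(0,1) = 9/53 + 12/53 = 21/53

21/53


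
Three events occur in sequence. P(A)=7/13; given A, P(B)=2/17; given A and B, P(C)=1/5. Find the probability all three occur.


P(A∩B∩C) = P(A) * P(B|A) * P(C|A∩B)
= 7/13 * 2/17 * 1/5
= 14/221 * 1/5 = 14/1105

14/1105


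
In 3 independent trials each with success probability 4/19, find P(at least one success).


P(at least one) = 1 - P(none)
P(none) = (1 - 4/19)^3 = (15/19)^3 = 3375/6859
P(at least one) = 1 - 3375/6859 = 3484/6859

3484/6859


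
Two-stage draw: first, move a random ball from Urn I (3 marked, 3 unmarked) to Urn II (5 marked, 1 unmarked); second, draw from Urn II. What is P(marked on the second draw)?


P(transfer marked) = 3/6 = 1/2; P(transfer unmarked) = 1/2
If marked transferred: Urn II has 6 marked of 7, so P(marked|marked moved) = 6/7
If unmarked transferred: Urn II has 5 marked of 7, so P(marked|unmarked moved) = 5/7
By total probability: P(marked) = 1/2*6/7 + 1/2*5/7 = 11/14

11/14


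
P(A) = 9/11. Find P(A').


P(A') = 1 - P(A) = 1 - 9/11 = 2/11

2/11


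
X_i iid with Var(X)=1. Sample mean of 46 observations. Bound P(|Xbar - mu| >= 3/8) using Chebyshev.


Var(Xbar) = Var(X)/n = 1/46
Chebyshev: P(|Xbar-mu| >= 3/8) <= Var(Xbar)/(3/8)^2 = (1/46)/(9/64) = 32/207

32/207


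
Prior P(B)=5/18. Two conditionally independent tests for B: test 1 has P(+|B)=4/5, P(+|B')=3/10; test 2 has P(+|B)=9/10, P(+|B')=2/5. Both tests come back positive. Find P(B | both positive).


After test 1: P(+) = 4/5*5/18 + 3/10*13/18 = 79/180
P(B|+) = (2/9)/(79/180) = 40/79
After test 2 (use post1 as new prior): P(+) = 9/10*40/79 + 2/5*39/79 = 258/395
P(B|+,+) = (36/79)/(258/395) = 30/43

30/43


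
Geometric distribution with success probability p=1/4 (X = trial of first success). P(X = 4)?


P(X=4) = (1-p)^3 * p = (3/4)^3 * 1/4
= 27/64 * 1/4 = 27/256

27/256


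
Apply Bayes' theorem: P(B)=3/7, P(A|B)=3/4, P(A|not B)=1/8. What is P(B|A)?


P(A) = P(A|B)P(B) + P(A|B')P(B') = 3/4*3/7 + 1/8*4/7 = 11/28
P(B|A) = P(A|B)P(B)/P(A) = (9/28)/(11/28) = 9/11

9/11


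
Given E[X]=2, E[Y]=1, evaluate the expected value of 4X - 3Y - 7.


E[4X - 3Y - 7] = 4*E[X] - 3*E[Y] - 7
= (4)*(2) + (-3)*(1) + (-7)
= 8 - 3 - 7 = -2

-2


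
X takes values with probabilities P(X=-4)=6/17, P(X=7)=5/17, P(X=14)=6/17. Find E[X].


E[X] = sum(x * P(x))
= -4*6/17 + 7*5/17 + 14*6/17
= 95/17

95/17


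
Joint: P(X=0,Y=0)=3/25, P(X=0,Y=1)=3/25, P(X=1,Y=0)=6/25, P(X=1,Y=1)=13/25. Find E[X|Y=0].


P(Y=0) = 9/25
E[X|Y=0] = (0*3 + 1*6)/9 = 6/9 = 2/3

2/3


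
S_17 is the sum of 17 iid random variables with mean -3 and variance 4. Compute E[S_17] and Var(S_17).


E[S_n] = n*mu = 17*-3 = -51
Var(S_n) = n*sigma^2 = 17*4 = 68

E[S_17]=-51, Var(S_17)=68


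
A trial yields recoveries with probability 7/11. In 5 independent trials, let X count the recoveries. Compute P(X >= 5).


P(X>=5) = P(X=5)
= 16807/161051
= 16807/161051

16807/161051


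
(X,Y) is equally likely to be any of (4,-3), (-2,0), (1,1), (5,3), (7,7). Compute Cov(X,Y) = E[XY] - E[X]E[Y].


E[X]=3, E[Y]=8/5, E[XY]=53/5
Cov(X,Y) = E[XY] - E[X]E[Y] = 53/5 - 3*8/5 = 29/5

29/5


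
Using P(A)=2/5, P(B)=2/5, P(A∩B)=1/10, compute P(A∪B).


P(A∪B) = P(A) + P(B) - P(A∩B)
= 2/5 + 2/5 - 1/10 = 7/10

7/10


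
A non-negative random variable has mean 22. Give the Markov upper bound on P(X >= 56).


Markov: P(X >= a) <= E[X]/a
P(X >= 56) <= 22/56 = 11/28

11/28


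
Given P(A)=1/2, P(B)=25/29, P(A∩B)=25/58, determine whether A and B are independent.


P(A)*P(B) = 1/2*25/29 = 25/58
P(A∩B) = 25/58, which equals P(A)P(B), so independent

Yes, A and B are independent


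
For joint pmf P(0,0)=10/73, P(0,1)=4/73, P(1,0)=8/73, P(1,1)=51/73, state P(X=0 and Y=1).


Read from table: P(X=0, Y=1) = 4/73

4/73


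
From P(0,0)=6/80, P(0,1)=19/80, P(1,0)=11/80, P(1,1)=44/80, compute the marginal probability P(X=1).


P(X=1) = P(1,0)+P(1,1) = 11/80 + 44/80 = 55/80 = 11/16

11/16


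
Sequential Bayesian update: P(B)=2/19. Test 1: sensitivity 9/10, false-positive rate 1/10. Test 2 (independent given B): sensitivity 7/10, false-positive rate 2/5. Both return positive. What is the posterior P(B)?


After test 1: P(+) = 9/10*2/19 + 1/10*17/19 = 7/38
P(B|+) = (9/95)/(7/38) = 18/35
After test 2 (use post1 as new prior): P(+) = 7/10*18/35 + 2/5*17/35 = 97/175
P(B|+,+) = (9/25)/(97/175) = 63/97

63/97


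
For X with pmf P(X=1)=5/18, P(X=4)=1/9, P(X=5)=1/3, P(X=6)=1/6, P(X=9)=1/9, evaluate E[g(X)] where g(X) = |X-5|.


E[|X-5|] = sum(g(x)*P(x))
= 4*5/18 + 1*1/9 + 0*1/3 + 1*1/6 + 4*1/9
= 11/6

11/6


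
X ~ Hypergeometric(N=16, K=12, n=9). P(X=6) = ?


P(X=6) = C(12,6)*C(4,3) / C(16,9)
= 924*4 / 11440
= 3696/11440 = 21/65

21/65


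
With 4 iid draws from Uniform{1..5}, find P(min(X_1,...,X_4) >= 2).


P(min >= 2) = P(all X_i >= 2) = (P(X_1 >= 2))^4
= (4/5)^4 = 256/625

256/625


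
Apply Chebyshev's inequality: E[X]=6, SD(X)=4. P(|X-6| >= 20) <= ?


k = 20/4 = 5
Chebyshev: P(|X-mu| >= k*sigma) <= 1/k^2 = 1/5^2 = 1/25

1/25


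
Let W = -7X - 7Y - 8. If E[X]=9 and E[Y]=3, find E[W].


E[-7X - 7Y - 8] = -7*E[X] - 7*E[Y] - 8
= (-7)*(9) + (-7)*(3) + (-8)
= -63 - 21 - 8 = -92

-92


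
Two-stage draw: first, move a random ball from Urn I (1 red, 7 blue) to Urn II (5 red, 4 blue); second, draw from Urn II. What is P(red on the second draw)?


P(transfer red) = 1/8; P(transfer blue) = 7/8
If red transferred: Urn II has 6 red of 10, so P(red|red moved) = 3/5
If blue transferred: Urn II has 5 red of 10, so P(red|blue moved) = 1/2
By total probability: P(red) = 1/8*3/5 + 7/8*1/2 = 41/80

41/80


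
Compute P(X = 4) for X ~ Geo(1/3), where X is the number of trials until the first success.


P(X=4) = (1-p)^3 * p = (2/3)^3 * 1/3
= 8/27 * 1/3 = 8/81

8/81


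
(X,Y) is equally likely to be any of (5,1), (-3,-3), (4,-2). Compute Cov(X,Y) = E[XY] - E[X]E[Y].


E[X]=2, E[Y]=-4/3, E[XY]=2
Cov(X,Y) = E[XY] - E[X]E[Y] = 2 - 2*-4/3 = 14/3

14/3


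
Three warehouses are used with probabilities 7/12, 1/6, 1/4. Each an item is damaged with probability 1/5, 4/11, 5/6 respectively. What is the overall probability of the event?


P(A) = P(A|B1)P(B1) + P(A|B2)P(B2) + P(A|B3)P(B3)
= 1/5*7/12 + 4/11*1/6 + 5/6*1/4
= 7/60 + 2/33 + 5/24 = 509/1320

509/1320


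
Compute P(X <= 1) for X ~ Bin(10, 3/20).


P(X<=1) = P(X=0) + P(X=1)
= 2015993900449/10240000000000 + 355763629491/1024000000000
= 5573630195359/10240000000000

5573630195359/10240000000000


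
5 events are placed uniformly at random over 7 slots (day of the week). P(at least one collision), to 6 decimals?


P(all different) = prod((7-i)/7 for i=0..4) = 0.149938
P(at least one match) = 1 - 0.149938 = 0.850062

0.850062


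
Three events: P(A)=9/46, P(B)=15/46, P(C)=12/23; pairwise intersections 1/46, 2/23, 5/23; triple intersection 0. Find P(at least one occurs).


P(A∪B∪C) = P(A)+P(B)+P(C) - P(AB)-P(AC)-P(BC) + P(ABC)
= 9/46+15/46+12/23 - 1/46-2/23-5/23 + 0
= 33/46

33/46


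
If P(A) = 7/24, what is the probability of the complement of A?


P(A') = 1 - P(A) = 1 - 7/24 = 17/24

17/24


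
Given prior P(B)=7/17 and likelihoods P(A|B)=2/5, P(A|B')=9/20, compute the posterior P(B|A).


P(A) = P(A|B)P(B) + P(A|B')P(B') = 2/5*7/17 + 9/20*10/17 = 73/170
P(B|A) = P(A|B)P(B)/P(A) = (14/85)/(73/170) = 28/73

28/73


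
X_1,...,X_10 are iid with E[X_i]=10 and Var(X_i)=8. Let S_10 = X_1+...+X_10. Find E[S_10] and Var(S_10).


E[S_n] = n*mu = 10*10 = 100
Var(S_n) = n*sigma^2 = 10*8 = 80

E[S_10]=100, Var(S_10)=80


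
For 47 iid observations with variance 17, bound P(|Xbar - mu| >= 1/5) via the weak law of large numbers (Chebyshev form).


Var(Xbar) = Var(X)/n = 17/47
Chebyshev: P(|Xbar-mu| >= 1/5) <= Var(Xbar)/(1/5)^2 = (17/47)/(1/25) = 425/47
Bound exceeds 1, so trivial bound: 1

1


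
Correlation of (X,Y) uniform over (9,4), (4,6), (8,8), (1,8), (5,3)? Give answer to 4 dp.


Cov(X,Y) = -1.9200, Var(X) = 8.2400, Var(Y) = 4.1600
rho = Cov/(sqrt(VarX)*sqrt(VarY)) = -0.3279

-0.3279


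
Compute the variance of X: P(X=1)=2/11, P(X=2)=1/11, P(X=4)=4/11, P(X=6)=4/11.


E[X] = 4, E[X^2] = 214/11
Var(X) = E[X^2] - (E[X])^2 = 214/11 - (4)^2 = 38/11

38/11


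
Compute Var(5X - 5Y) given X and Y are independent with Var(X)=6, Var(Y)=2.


Independence => Cov(X,Y)=0
Var(5X - 5Y) = 5^2*Var(X) + (-5)^2*Var(Y)
= 25*6 + 25*2 = 200

200


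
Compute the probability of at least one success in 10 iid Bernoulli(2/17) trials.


P(at least one) = 1 - P(none)
P(none) = (1 - 2/17)^10 = (15/17)^10 = 576650390625/2015993900449
P(at least one) = 1 - 576650390625/2015993900449 = 1439343509824/2015993900449

1439343509824/2015993900449


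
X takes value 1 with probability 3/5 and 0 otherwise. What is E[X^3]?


For Bernoulli: X in {0,1}
E[X^3] = 0^3*(1-3/5) + 1^3*3/5 = 3/5

3/5


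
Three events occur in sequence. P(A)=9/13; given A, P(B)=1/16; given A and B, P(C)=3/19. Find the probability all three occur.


P(A∩B∩C) = P(A) * P(B|A) * P(C|A∩B)
= 9/13 * 1/16 * 3/19
= 9/208 * 3/19 = 27/3952

27/3952


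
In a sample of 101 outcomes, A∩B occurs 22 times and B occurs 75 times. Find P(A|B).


P(A|B) = P(A∩B)/P(B) = (22/101)/(75/101) = 22/75

22/75


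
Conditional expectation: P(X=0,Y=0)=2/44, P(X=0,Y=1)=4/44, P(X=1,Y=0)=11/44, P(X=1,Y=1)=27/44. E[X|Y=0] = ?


P(Y=0) = 13/44
E[X|Y=0] = (0*2 + 1*11)/13 = 11/13

11/13


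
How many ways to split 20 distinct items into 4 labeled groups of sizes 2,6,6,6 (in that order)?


20! = 2432902008176640000
Denominator: 2!=2 * 6!=720 * 6!=720 * 6!=720
Coefficient = 2432902008176640000 / 746496000 = 3259095840

3259095840


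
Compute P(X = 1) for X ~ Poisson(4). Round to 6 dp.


P(X=1) = e^(-4) * 4^1 / 1!
≈ 0.01831563889 * 4 / 1
≈ 0.073263

0.073263


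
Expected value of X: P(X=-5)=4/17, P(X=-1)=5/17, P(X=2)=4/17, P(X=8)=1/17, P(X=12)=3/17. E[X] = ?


E[X] = sum(x * P(x))
= -5*4/17 - 1*5/17 + 2*4/17 + 8*1/17 + 12*3/17
= 27/17

27/17


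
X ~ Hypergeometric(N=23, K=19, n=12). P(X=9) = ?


P(X=9) = C(19,9)*C(4,3) / C(23,12)
= 92378*4 / 1352078
= 369512/1352078 = 44/161

44/161


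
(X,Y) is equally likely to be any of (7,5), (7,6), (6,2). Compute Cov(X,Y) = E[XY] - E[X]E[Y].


E[X]=20/3, E[Y]=13/3, E[XY]=89/3
Cov(X,Y) = E[XY] - E[X]E[Y] = 89/3 - 20/3*13/3 = 7/9

7/9


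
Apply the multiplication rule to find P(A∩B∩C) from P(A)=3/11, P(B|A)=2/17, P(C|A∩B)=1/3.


P(A∩B∩C) = P(A) * P(B|A) * P(C|A∩B)
= 3/11 * 2/17 * 1/3
= 6/187 * 1/3 = 2/187

2/187


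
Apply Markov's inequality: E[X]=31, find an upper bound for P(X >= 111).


Markov: P(X >= a) <= E[X]/a
P(X >= 111) <= 31/111

31/111


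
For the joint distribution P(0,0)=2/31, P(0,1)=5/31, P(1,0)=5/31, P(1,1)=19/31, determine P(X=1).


P(X=1) = P(1,0)+P(1,1) = 5/31 + 19/31 = 24/31

24/31


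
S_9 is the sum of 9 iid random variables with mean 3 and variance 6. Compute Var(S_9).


By independence, Var(S_n) = n*Var(X_1) = 9*6 = 54

54


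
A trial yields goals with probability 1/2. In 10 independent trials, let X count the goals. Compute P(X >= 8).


P(X>=8) = P(X=8) + P(X=9) + P(X=10)
= 45/1024 + 5/512 + 1/1024
= 7/128

7/128


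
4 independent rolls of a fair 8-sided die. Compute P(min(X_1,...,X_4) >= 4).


P(min >= 4) = P(all X_i >= 4) = (P(X_1 >= 4))^4
= (5/8)^4 = 625/4096

625/4096


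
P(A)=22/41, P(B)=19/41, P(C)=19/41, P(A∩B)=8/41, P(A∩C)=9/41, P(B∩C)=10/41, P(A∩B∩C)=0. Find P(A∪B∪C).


P(A∪B∪C) = P(A)+P(B)+P(C) - P(AB)-P(AC)-P(BC) + P(ABC)
= 22/41+19/41+19/41 - 8/41-9/41-10/41 + 0
= 33/41

33/41


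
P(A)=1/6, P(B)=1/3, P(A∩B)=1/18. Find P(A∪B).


P(A∪B) = P(A) + P(B) - P(A∩B)
= 1/6 + 1/3 - 1/18 = 4/9

4/9


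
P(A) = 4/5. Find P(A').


P(A') = 1 - P(A) = 1 - 4/5 = 1/5

1/5


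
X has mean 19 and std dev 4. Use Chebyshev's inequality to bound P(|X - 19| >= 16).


k = 16/4 = 4
Chebyshev: P(|X-mu| >= k*sigma) <= 1/k^2 = 1/4^2 = 1/16

1/16


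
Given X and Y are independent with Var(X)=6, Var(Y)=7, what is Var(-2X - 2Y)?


Independence => Cov(X,Y)=0
Var(-2X - 2Y) = (-2)^2*Var(X) + (-2)^2*Var(Y)
= 4*6 + 4*7 = 52

52


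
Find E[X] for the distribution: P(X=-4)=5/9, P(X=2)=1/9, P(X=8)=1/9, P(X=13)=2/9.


E[X] = sum(x * P(x))
= -4*5/9 + 2*1/9 + 8*1/9 + 13*2/9
= 16/9

16/9


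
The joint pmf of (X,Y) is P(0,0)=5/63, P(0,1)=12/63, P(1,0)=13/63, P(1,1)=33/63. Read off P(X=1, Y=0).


Read from table: P(X=1, Y=0) = 13/63

13/63


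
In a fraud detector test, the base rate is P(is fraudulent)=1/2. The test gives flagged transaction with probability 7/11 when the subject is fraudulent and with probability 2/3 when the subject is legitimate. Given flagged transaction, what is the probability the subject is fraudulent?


P(A) = P(A|B)P(B) + P(A|B')P(B') = 7/11*1/2 + 2/3*1/2 = 43/66
P(B|A) = P(A|B)P(B)/P(A) = (7/22)/(43/66) = 21/43

21/43


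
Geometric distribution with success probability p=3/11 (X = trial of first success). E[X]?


For geometric (trials until first success), E[X] = 1/p = 1/(3/11) = 11/3

11/3


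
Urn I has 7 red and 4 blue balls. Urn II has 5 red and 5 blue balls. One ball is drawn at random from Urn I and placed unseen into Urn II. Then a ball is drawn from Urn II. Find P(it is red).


P(transfer red) = 7/11; P(transfer blue) = 4/11
If red transferred: Urn II has 6 red of 11, so P(red|red moved) = 6/11
If blue transferred: Urn II has 5 red of 11, so P(red|blue moved) = 5/11
By total probability: P(red) = 7/11*6/11 + 4/11*5/11 = 62/121

62/121


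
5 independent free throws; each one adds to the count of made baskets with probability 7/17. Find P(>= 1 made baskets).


P(at least one) = 1 - P(none)
P(none) = (1 - 7/17)^5 = (10/17)^5 = 100000/1419857
P(at least one) = 1 - 100000/1419857 = 1319857/1419857

1319857/1419857


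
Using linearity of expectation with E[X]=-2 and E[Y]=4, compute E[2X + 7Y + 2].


E[2X + 7Y + 2] = 2*E[X] + 7*E[Y] + 2
= (2)*(-2) + (7)*(4) + (2)
= -4 + 28 + 2 = 26

26


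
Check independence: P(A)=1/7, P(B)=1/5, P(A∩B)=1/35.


P(A)*P(B) = 1/7*1/5 = 1/35
P(A∩B) = 1/35, which equals P(A)P(B), so independent

Yes, A and B are independent


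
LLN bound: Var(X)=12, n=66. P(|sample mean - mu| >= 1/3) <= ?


Var(Xbar) = Var(X)/n = 12/66
Chebyshev: P(|Xbar-mu| >= 1/3) <= Var(Xbar)/(1/3)^2 = (2/11)/(1/9) = 18/11
Bound exceeds 1, so trivial bound: 1

1


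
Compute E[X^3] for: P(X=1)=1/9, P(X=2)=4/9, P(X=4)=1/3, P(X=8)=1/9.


E[X^3] = sum(x^3 * P(x))
= 1*1/9 + 8*4/9 + 64*1/3 + 512*1/9
= 737/9

737/9


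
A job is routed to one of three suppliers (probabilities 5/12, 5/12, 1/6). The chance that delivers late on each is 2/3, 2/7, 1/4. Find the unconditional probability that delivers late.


P(A) = P(A|B1)P(B1) + P(A|B2)P(B2) + P(A|B3)P(B3)
= 2/3*5/12 + 2/7*5/12 + 1/4*1/6
= 5/18 + 5/42 + 1/24 = 221/504

221/504


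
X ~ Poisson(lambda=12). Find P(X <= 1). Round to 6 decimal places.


P(X<=1) = e^(-12)*12^0/0! + e^(-12)*12^1/1!
≈ 0.0000061442 + 0.0000737305
= 0.0000798747
≈ 0.000080

0.000080


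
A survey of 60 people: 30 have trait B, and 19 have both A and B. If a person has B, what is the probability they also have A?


P(A|B) = P(A∩B)/P(B) = (19/60)/(30/60) = 19/30

19/30


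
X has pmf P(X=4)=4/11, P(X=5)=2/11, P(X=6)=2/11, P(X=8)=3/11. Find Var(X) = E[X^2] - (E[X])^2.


E[X] = 62/11, E[X^2] = 378/11
Var(X) = E[X^2] - (E[X])^2 = 378/11 - (62/11)^2 = 314/121

314/121


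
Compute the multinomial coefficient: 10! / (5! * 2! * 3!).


10! = 3628800
Denominator: 5!=120 * 2!=2 * 3!=6
Coefficient = 3628800 / 1440 = 2520

2520


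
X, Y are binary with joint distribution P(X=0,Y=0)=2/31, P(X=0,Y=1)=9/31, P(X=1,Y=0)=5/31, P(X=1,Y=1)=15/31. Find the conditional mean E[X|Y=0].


P(Y=0) = 7/31
E[X|Y=0] = (0*2 + 1*5)/7 = 5/7

5/7


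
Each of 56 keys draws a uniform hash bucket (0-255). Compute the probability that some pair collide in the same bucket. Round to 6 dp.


P(all different) = prod((256-i)/256 for i=0..55) = 0.001496
P(at least one match) = 1 - 0.001496 = 0.998504

0.998504


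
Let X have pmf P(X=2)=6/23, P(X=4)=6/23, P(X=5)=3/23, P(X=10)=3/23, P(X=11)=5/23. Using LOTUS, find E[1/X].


E[1/X] = sum(g(x)*P(x))
= 1/2*6/23 + 1/4*6/23 + 1/5*3/23 + 1/10*3/23 + 1/11*5/23
= 14/55

14/55


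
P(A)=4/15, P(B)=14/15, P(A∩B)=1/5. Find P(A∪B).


P(A∪B) = P(A) + P(B) - P(A∩B)
= 4/15 + 14/15 - 1/5 = 1

1


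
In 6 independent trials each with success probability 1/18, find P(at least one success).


P(at least one) = 1 - P(none)
P(none) = (1 - 1/18)^6 = (17/18)^6 = 24137569/34012224
P(at least one) = 1 - 24137569/34012224 = 9874655/34012224

9874655/34012224


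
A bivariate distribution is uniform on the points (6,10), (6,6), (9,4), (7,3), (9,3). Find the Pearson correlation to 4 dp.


Cov(X,Y) = -2.4800, Var(X) = 1.8400, Var(Y) = 6.9600
rho = Cov/(sqrt(VarX)*sqrt(VarY)) = -0.6930

-0.6930


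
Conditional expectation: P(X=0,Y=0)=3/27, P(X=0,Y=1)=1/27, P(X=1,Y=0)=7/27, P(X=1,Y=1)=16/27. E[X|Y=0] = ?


P(Y=0) = 10/27
E[X|Y=0] = (0*3 + 1*7)/10 = 7/10

7/10


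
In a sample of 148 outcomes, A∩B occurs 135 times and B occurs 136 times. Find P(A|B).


P(A|B) = P(A∩B)/P(B) = (135/148)/(136/148) = 135/136

135/136


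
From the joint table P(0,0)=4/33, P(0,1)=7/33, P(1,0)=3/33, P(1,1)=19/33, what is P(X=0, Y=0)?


Read from table: P(X=0, Y=0) = 4/33

4/33


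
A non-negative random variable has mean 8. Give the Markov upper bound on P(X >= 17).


Markov: P(X >= a) <= E[X]/a
P(X >= 17) <= 8/17

8/17


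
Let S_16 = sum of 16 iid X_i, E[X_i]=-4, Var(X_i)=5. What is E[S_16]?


E[S_n] = n*E[X_1] = 16*-4 = -64

-64


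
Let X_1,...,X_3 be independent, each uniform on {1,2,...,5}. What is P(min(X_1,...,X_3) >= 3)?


P(min >= 3) = P(all X_i >= 3) = (P(X_1 >= 3))^3
= (3/5)^3 = 27/125

27/125


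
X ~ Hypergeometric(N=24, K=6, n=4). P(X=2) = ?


P(X=2) = C(6,2)*C(18,2) / C(24,4)
= 15*153 / 10626
= 2295/10626 = 765/3542

765/3542


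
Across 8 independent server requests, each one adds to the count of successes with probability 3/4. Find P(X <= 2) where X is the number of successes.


P(X<=2) = P(X=0) + P(X=1) + P(X=2)
= 1/65536 + 3/8192 + 63/16384
= 277/65536

277/65536


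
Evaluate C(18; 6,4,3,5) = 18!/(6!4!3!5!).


18! = 6402373705728000
Denominator: 6!=720 * 4!=24 * 3!=6 * 5!=120
Coefficient = 6402373705728000 / 12441600 = 514594080

514594080


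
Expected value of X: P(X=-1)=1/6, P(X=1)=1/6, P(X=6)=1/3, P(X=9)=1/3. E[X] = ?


E[X] = sum(x * P(x))
= -1*1/6 + 1*1/6 + 6*1/3 + 9*1/3
= 5

5


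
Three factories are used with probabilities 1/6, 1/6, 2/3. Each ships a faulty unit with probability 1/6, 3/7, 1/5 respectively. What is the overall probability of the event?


P(A) = P(A|B1)P(B1) + P(A|B2)P(B2) + P(A|B3)P(B3)
= 1/6*1/6 + 3/7*1/6 + 1/5*2/3
= 1/36 + 1/14 + 2/15 = 293/1260

293/1260


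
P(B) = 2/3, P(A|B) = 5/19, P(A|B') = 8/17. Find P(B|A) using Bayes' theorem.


P(A) = P(A|B)P(B) + P(A|B')P(B') = 5/19*2/3 + 8/17*1/3 = 322/969
P(B|A) = P(A|B)P(B)/P(A) = (10/57)/(322/969) = 85/161

85/161


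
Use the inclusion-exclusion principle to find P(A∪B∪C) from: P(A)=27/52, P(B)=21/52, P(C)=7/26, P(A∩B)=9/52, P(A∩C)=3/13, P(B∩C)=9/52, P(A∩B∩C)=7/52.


P(A∪B∪C) = P(A)+P(B)+P(C) - P(AB)-P(AC)-P(BC) + P(ABC)
= 27/52+21/52+7/26 - 9/52-3/13-9/52 + 7/52
= 3/4

3/4


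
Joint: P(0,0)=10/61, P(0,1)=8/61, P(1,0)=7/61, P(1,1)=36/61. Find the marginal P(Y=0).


P(Y=0) = P(0,0)+P(1,0) = 10/61 + 7/61 = 17/61

17/61


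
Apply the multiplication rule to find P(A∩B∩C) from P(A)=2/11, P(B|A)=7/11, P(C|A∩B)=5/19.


P(A∩B∩C) = P(A) * P(B|A) * P(C|A∩B)
= 2/11 * 7/11 * 5/19
= 14/121 * 5/19 = 70/2299

70/2299


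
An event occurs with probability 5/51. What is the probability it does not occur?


P(A') = 1 - P(A) = 1 - 5/51 = 46/51

46/51


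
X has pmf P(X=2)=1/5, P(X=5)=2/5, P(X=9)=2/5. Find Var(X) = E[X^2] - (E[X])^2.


E[X] = 6, E[X^2] = 216/5
Var(X) = E[X^2] - (E[X])^2 = 216/5 - (6)^2 = 36/5

36/5


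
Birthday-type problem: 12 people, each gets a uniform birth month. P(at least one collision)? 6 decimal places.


P(all different) = prod((12-i)/12 for i=0..11) = 0.000054
P(at least one match) = 1 - 0.000054 = 0.999946

0.999946


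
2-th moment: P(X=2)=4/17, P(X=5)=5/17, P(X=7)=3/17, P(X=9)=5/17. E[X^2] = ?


E[X^2] = sum(x^2 * P(x))
= 4*4/17 + 25*5/17 + 49*3/17 + 81*5/17
= 693/17

693/17


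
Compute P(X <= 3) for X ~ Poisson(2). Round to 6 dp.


P(X<=3) = e^(-2)*2^0/0! + e^(-2)*2^1/1! + e^(-2)*2^2/2! + e^(-2)*2^3/3!
≈ 0.1353352832 + 0.2706705665 + 0.2706705665 + 0.1804470443
= 0.8571234605
≈ 0.857123

0.857123


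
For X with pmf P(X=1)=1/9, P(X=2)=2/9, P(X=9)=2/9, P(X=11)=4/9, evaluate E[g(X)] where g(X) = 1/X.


E[1/X] = sum(g(x)*P(x))
= 1*1/9 + 1/2*2/9 + 1/9*2/9 + 1/11*4/9
= 256/891

256/891


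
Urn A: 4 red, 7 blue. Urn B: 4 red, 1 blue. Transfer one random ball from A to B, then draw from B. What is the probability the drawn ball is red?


P(transfer red) = 4/11; P(transfer blue) = 7/11
If red transferred: Urn II has 5 red of 6, so P(red|red moved) = 5/6
If blue transferred: Urn II has 4 red of 6, so P(red|blue moved) = 2/3
By total probability: P(red) = 4/11*5/6 + 7/11*2/3 = 8/11

8/11


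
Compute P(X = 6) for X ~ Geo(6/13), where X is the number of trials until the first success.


P(X=6) = (1-p)^5 * p = (7/13)^5 * 6/13
= 16807/371293 * 6/13 = 100842/4826809

100842/4826809


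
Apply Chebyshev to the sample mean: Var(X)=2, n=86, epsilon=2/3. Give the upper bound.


Var(Xbar) = Var(X)/n = 2/86
Chebyshev: P(|Xbar-mu| >= 2/3) <= Var(Xbar)/(2/3)^2 = (1/43)/(4/9) = 9/172

9/172


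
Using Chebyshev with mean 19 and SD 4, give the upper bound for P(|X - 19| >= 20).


k = 20/4 = 5
Chebyshev: P(|X-mu| >= k*sigma) <= 1/k^2 = 1/5^2 = 1/25

1/25


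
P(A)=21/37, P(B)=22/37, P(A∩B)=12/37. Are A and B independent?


P(A)*P(B) = 21/37*22/37 = 462/1369
P(A∩B) = 12/37 != 462/1369, so not independent

No, A and B are not independent


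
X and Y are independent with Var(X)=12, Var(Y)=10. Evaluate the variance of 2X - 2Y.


Independence => Cov(X,Y)=0
Var(2X - 2Y) = 2^2*Var(X) + (-2)^2*Var(Y)
= 4*12 + 4*10 = 88

88


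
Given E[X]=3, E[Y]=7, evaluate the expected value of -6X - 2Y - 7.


E[-6X - 2Y - 7] = -6*E[X] - 2*E[Y] - 7
= (-6)*(3) + (-2)*(7) + (-7)
= -18 - 14 - 7 = -39

-39


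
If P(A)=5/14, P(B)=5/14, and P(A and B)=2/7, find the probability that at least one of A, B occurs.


P(A∪B) = P(A) + P(B) - P(A∩B)
= 5/14 + 5/14 - 2/7 = 3/7

3/7


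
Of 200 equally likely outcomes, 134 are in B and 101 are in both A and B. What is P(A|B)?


P(A|B) = P(A∩B)/P(B) = (101/200)/(134/200) = 101/134

101/134


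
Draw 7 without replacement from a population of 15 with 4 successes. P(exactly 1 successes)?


P(X=1) = C(4,1)*C(11,6) / C(15,7)
= 4*462 / 6435
= 1848/6435 = 56/195

56/195


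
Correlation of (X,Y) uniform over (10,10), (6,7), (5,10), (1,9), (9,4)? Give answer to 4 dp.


Cov(X,Y) = -2.2000, Var(X) = 10.1600, Var(Y) = 5.2000
rho = Cov/(sqrt(VarX)*sqrt(VarY)) = -0.3027

-0.3027


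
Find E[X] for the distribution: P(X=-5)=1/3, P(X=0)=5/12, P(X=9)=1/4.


E[X] = sum(x * P(x))
= -5*1/3 + 0*5/12 + 9*1/4
= 7/12

7/12


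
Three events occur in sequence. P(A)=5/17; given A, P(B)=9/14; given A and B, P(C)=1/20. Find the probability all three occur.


P(A∩B∩C) = P(A) * P(B|A) * P(C|A∩B)
= 5/17 * 9/14 * 1/20
= 45/238 * 1/20 = 9/952

9/952


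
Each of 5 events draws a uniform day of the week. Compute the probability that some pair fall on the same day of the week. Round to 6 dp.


P(all different) = prod((7-i)/7 for i=0..4) = 0.149938
P(at least one match) = 1 - 0.149938 = 0.850062

0.850062


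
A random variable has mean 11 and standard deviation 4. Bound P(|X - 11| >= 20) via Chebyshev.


k = 20/4 = 5
Chebyshev: P(|X-mu| >= k*sigma) <= 1/k^2 = 1/5^2 = 1/25

1/25


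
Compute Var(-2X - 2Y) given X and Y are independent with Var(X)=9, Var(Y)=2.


Independence => Cov(X,Y)=0
Var(-2X - 2Y) = (-2)^2*Var(X) + (-2)^2*Var(Y)
= 4*9 + 4*2 = 44

44


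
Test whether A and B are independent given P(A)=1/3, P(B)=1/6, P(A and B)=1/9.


P(A)*P(B) = 1/3*1/6 = 1/18
P(A∩B) = 1/9 != 1/18, so not independent

No, A and B are not independent


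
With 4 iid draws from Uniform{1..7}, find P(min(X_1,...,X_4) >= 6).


P(min >= 6) = P(all X_i >= 6) = (P(X_1 >= 6))^4
= (2/7)^4 = 16/2401

16/2401


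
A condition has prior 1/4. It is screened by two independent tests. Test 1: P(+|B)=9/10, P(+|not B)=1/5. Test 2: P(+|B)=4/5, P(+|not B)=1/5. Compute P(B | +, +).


After test 1: P(+) = 9/10*1/4 + 1/5*3/4 = 3/8
P(B|+) = (9/40)/(3/8) = 3/5
After test 2 (use post1 as new prior): P(+) = 4/5*3/5 + 1/5*2/5 = 14/25
P(B|+,+) = (12/25)/(14/25) = 6/7

6/7


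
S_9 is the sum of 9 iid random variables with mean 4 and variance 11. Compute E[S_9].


E[S_n] = n*E[X_1] = 9*4 = 36

36


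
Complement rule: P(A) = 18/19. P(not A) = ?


P(A') = 1 - P(A) = 1 - 18/19 = 1/19

1/19


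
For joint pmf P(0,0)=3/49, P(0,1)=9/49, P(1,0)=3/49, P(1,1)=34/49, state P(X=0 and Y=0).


Read from table: P(X=0, Y=0) = 3/49

3/49


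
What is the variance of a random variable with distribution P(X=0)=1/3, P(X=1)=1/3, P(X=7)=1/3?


E[X] = 8/3, E[X^2] = 50/3
Var(X) = E[X^2] - (E[X])^2 = 50/3 - (8/3)^2 = 86/9

86/9


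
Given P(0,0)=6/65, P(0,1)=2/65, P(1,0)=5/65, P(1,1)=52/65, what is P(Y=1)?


P(Y=1) = P(0,1)+P(1,1) = 2/65 + 52/65 = 54/65

54/65


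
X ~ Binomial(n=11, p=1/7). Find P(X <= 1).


P(X<=1) = P(X=0) + P(X=1)
= 362797056/1977326743 + 665127936/1977326743
= 1027924992/1977326743

1027924992/1977326743


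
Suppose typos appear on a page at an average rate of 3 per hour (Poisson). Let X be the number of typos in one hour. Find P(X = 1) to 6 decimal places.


P(X=1) = e^(-3) * 3^1 / 1!
≈ 0.04978706837 * 3 / 1
≈ 0.149361

0.149361


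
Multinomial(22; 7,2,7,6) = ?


22! = 1124000727777607680000
Denominator: 7!=5040 * 2!=2 * 7!=5040 * 6!=720
Coefficient = 1124000727777607680000 / 36578304000 = 30728617920

30728617920


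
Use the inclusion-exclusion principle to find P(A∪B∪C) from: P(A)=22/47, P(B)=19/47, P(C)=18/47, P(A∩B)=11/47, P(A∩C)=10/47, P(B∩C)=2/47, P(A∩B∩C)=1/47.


P(A∪B∪C) = P(A)+P(B)+P(C) - P(AB)-P(AC)-P(BC) + P(ABC)
= 22/47+19/47+18/47 - 11/47-10/47-2/47 + 1/47
= 37/47

37/47


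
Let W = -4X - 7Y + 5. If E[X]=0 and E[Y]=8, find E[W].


E[-4X - 7Y + 5] = -4*E[X] - 7*E[Y] + 5
= (-4)*(0) + (-7)*(8) + (5)
= 0 - 56 + 5 = -51

-51


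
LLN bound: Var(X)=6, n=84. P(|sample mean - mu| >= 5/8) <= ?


Var(Xbar) = Var(X)/n = 6/84
Chebyshev: P(|Xbar-mu| >= 5/8) <= Var(Xbar)/(5/8)^2 = (1/14)/(25/64) = 32/175

32/175


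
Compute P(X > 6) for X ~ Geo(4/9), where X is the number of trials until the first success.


P(X > 6) = P(first 6 trials all fail) = (1-p)^6 = (5/9)^6 = 15625/531441

15625/531441


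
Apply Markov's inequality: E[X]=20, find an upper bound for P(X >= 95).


Markov: P(X >= a) <= E[X]/a
P(X >= 95) <= 20/95 = 4/19

4/19


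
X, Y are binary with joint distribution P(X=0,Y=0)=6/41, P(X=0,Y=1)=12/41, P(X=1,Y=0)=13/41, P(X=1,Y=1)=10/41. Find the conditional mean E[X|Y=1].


P(Y=1) = 22/41
E[X|Y=1] = (0*12 + 1*10)/22 = 10/22 = 5/11

5/11


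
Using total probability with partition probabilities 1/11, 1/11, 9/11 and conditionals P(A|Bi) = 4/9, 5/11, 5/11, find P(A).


P(A) = P(A|B1)P(B1) + P(A|B2)P(B2) + P(A|B3)P(B3)
= 4/9*1/11 + 5/11*1/11 + 5/11*9/11
= 4/99 + 5/121 + 45/121 = 494/1089

494/1089


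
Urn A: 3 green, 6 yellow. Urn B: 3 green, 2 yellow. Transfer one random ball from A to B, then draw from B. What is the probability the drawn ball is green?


P(transfer green) = 3/9 = 1/3; P(transfer yellow) = 2/3
If green transferred: Urn II has 4 green of 6, so P(green|green moved) = 2/3
If yellow transferred: Urn II has 3 green of 6, so P(green|yellow moved) = 1/2
By total probability: P(green) = 1/3*2/3 + 2/3*1/2 = 5/9

5/9


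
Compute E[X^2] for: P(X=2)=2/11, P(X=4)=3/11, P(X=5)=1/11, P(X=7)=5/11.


E[X^2] = sum(x^2 * P(x))
= 4*2/11 + 16*3/11 + 25*1/11 + 49*5/11
= 326/11

326/11


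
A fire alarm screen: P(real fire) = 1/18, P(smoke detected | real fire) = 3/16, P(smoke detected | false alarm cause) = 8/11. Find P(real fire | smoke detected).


P(A) = P(A|B)P(B) + P(A|B')P(B') = 3/16*1/18 + 8/11*17/18 = 2209/3168
P(B|A) = P(A|B)P(B)/P(A) = (1/96)/(2209/3168) = 33/2209

33/2209


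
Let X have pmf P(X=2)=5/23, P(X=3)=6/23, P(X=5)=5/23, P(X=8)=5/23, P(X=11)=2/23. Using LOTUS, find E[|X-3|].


E[|X-3|] = sum(g(x)*P(x))
= 1*5/23 + 0*6/23 + 2*5/23 + 5*5/23 + 8*2/23
= 56/23

56/23


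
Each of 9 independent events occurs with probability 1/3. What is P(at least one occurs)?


P(at least one) = 1 - P(none)
P(none) = (1 - 1/3)^9 = (2/3)^9 = 512/19683
P(at least one) = 1 - 512/19683 = 19171/19683

19171/19683


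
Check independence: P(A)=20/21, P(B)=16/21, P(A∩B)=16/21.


P(A)*P(B) = 20/21*16/21 = 320/441
P(A∩B) = 16/21 != 320/441, so not independent

No, A and B are not independent


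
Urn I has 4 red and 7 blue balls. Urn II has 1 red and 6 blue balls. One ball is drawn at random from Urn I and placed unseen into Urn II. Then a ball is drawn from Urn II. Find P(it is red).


P(transfer red) = 4/11; P(transfer blue) = 7/11
If red transferred: Urn II has 2 red of 8, so P(red|red moved) = 1/4
If blue transferred: Urn II has 1 red of 8, so P(red|blue moved) = 1/8
By total probability: P(red) = 4/11*1/4 + 7/11*1/8 = 15/88

15/88


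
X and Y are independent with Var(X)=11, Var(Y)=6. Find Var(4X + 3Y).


Independence => Cov(X,Y)=0
Var(4X + 3Y) = 4^2*Var(X) + 3^2*Var(Y)
= 16*11 + 9*6 = 230

230
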